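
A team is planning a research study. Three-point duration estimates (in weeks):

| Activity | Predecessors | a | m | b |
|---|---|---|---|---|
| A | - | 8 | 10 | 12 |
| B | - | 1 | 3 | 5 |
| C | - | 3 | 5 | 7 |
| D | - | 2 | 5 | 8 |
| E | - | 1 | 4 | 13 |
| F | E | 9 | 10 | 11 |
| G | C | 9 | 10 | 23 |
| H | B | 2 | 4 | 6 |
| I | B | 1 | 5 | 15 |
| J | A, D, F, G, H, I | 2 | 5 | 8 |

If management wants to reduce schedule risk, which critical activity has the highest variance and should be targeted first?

G

te_A = (8 + 4·10 + 12)/6 = 60/6 = 10; σ²_A = ((12−8)/6)² = 0.444
te_B = (1 + 4·3 + 5)/6 = 18/6 = 3; σ²_B = ((5−1)/6)² = 0.444
te_C = (3 + 4·5 + 7)/6 = 30/6 = 5; σ²_C = ((7−3)/6)² = 0.444
te_D = (2 + 4·5 + 8)/6 = 30/6 = 5; σ²_D = ((8−2)/6)² = 1.000
te_E = (1 + 4·4 + 13)/6 = 30/6 = 5; σ²_E = ((13−1)/6)² = 4.000
te_F = (9 + 4·10 + 11)/6 = 60/6 = 10; σ²_F = ((11−9)/6)² = 0.111
te_G = (9 + 4·10 + 23)/6 = 72/6 = 12; σ²_G = ((23−9)/6)² = 5.444
te_H = (2 + 4·4 + 6)/6 = 24/6 = 4; σ²_H = ((6−2)/6)² = 0.444
te_I = (1 + 4·5 + 15)/6 = 36/6 = 6; σ²_I = ((15−1)/6)² = 5.444
te_J = (2 + 4·5 + 8)/6 = 30/6 = 5; σ²_J = ((8−2)/6)² = 1.000

Forward pass:
ES_A = 0; EF_A = 10
ES_B = 0; EF_B = 3
ES_C = 0; EF_C = 5
ES_D = 0; EF_D = 5
ES_E = 0; EF_E = 5
ES_F = 5; EF_F = 5+10 = 15
ES_G = 5; EF_G = 5+12 = 17
ES_H = 3; EF_H = 3+4 = 7
ES_I = 3; EF_I = 3+6 = 9
ES_J = max(EF_A=10, EF_D=5, EF_F=15, EF_G=17, EF_H=7, EF_I=9) = 17; EF_J = 17+5 = 22
Expected project duration μ = 22 weeks. Critical path: C → G → J.

Variances on critical path: σ²_C=0.444, σ²_G=5.444, σ²_J=1.000.
Largest is σ²_G = 5.444.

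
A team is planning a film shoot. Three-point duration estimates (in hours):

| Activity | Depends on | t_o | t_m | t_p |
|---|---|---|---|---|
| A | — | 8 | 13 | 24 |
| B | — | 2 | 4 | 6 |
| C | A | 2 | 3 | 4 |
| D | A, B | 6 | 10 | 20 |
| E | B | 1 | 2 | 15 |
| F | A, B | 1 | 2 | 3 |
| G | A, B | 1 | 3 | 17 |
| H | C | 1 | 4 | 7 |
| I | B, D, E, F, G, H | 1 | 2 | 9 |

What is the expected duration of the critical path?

28 hours

te_A = (8 + 4·13 + 24)/6 = 84/6 = 14
te_B = (2 + 4·4 + 6)/6 = 24/6 = 4
te_C = (2 + 4·3 + 4)/6 = 18/6 = 3
te_D = (6 + 4·10 + 20)/6 = 66/6 = 11
te_E = (1 + 4·2 + 15)/6 = 24/6 = 4
te_F = (1 + 4·2 + 3)/6 = 12/6 = 2
te_G = (1 + 4·3 + 17)/6 = 30/6 = 5
te_H = (1 + 4·4 + 7)/6 = 24/6 = 4
te_I = (1 + 4·2 + 9)/6 = 18/6 = 3

Forward pass:
ES_A = 0; EF_A = 14
ES_B = 0; EF_B = 4
ES_C = 14; EF_C = 14+3 = 17
ES_D = max(EF_A=14, EF_B=4) = 14; EF_D = 14+11 = 25
ES_E = 4; EF_E = 4+4 = 8
ES_F = max(EF_A=14, EF_B=4) = 14; EF_F = 14+2 = 16
ES_G = max(EF_A=14, EF_B=4) = 14; EF_G = 14+5 = 19
ES_H = 17; EF_H = 17+4 = 21
ES_I = max(EF_B=4, EF_D=25, EF_E=8, EF_F=16, EF_G=19, EF_H=21) = 25; EF_I = 25+3 = 28
Expected project duration μ = 28 hours. Critical path: A → D → I.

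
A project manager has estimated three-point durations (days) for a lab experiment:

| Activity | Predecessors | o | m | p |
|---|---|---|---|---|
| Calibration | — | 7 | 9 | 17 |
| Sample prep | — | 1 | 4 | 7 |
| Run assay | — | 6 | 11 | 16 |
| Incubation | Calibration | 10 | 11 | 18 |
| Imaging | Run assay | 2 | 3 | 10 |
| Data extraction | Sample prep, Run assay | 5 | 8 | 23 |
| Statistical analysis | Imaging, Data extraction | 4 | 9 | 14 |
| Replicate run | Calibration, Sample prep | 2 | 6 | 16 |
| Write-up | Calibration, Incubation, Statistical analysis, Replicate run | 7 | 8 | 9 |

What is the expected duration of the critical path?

38 days

te_Calibration = (7 + 4·9 + 17)/6 = 60/6 = 10
te_Sample prep = (1 + 4·4 + 7)/6 = 24/6 = 4
te_Run assay = (6 + 4·11 + 16)/6 = 66/6 = 11
te_Incubation = (10 + 4·11 + 18)/6 = 72/6 = 12
te_Imaging = (2 + 4·3 + 10)/6 = 24/6 = 4
te_Data extraction = (5 + 4·8 + 23)/6 = 60/6 = 10
te_Statistical analysis = (4 + 4·9 + 14)/6 = 54/6 = 9
te_Replicate run = (2 + 4·6 + 16)/6 = 42/6 = 7
te_Write-up = (7 + 4·8 + 9)/6 = 48/6 = 8

Forward pass:
ES_Calibration = 0; EF_Calibration = 10
ES_Sample prep = 0; EF_Sample prep = 4
ES_Run assay = 0; EF_Run assay = 11
ES_Incubation = 10; EF_Incubation = 10+12 = 22
ES_Imaging = 11; EF_Imaging = 11+4 = 15
ES_Data extraction = max(EF_Sample prep=4, EF_Run assay=11) = 11; EF_Data extraction = 11+10 = 21
ES_Statistical analysis = max(EF_Imaging=15, EF_Data extraction=21) = 21; EF_Statistical analysis = 21+9 = 30
ES_Replicate run = max(EF_Calibration=10, EF_Sample prep=4) = 10; EF_Replicate run = 10+7 = 17
ES_Write-up = max(EF_Calibration=10, EF_Incubation=22, EF_Statistical analysis=30, EF_Replicate run=17) = 30; EF_Write-up = 30+8 = 38
Expected project duration μ = 38 days. Critical path: Run assay → Data extraction → Statistical analysis → Write-up.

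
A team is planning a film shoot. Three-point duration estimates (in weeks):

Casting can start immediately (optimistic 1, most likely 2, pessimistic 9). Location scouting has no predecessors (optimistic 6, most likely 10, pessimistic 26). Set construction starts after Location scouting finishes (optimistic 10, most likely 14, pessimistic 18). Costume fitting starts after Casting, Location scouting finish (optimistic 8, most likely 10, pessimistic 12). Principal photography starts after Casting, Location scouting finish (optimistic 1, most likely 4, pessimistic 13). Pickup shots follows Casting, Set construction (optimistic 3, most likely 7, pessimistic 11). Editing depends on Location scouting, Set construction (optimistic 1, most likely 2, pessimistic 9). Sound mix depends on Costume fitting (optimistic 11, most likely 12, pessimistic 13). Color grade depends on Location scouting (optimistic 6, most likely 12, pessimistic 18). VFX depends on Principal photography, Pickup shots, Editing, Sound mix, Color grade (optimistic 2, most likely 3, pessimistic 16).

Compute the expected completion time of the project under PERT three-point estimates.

39 weeks

te_Casting = (1 + 4·2 + 9)/6 = 18/6 = 3
te_Location scouting = (6 + 4·10 + 26)/6 = 72/6 = 12
te_Set construction = (10 + 4·14 + 18)/6 = 84/6 = 14
te_Costume fitting = (8 + 4·10 + 12)/6 = 60/6 = 10
te_Principal photography = (1 + 4·4 + 13)/6 = 30/6 = 5
te_Pickup shots = (3 + 4·7 + 11)/6 = 42/6 = 7
te_Editing = (1 + 4·2 + 9)/6 = 18/6 = 3
te_Sound mix = (11 + 4·12 + 13)/6 = 72/6 = 12
te_Color grade = (6 + 4·12 + 18)/6 = 72/6 = 12
te_VFX = (2 + 4·3 + 16)/6 = 30/6 = 5

Forward pass:
ES_Casting = 0; EF_Casting = 3
ES_Location scouting = 0; EF_Location scouting = 12
ES_Set construction = 12; EF_Set construction = 12+14 = 26
ES_Costume fitting = max(EF_Casting=3, EF_Location scouting=12) = 12; EF_Costume fitting = 12+10 = 22
ES_Principal photography = max(EF_Casting=3, EF_Location scouting=12) = 12; EF_Principal photography = 12+5 = 17
ES_Pickup shots = max(EF_Casting=3, EF_Set construction=26) = 26; EF_Pickup shots = 26+7 = 33
ES_Editing = max(EF_Location scouting=12, EF_Set construction=26) = 26; EF_Editing = 26+3 = 29
ES_Sound mix = 22; EF_Sound mix = 22+12 = 34
ES_Color grade = 12; EF_Color grade = 12+12 = 24
ES_VFX = max(EF_Principal photography=17, EF_Pickup shots=33, EF_Editing=29, EF_Sound mix=34, EF_Color grade=24) = 34; EF_VFX = 34+5 = 39
Expected project duration μ = 39 weeks. Critical path: Location scouting → Costume fitting → Sound mix → VFX.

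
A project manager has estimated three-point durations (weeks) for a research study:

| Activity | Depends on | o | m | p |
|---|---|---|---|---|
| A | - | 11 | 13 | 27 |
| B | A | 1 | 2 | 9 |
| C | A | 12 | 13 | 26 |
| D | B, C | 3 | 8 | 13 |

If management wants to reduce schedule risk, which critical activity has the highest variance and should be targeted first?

te_A = (11 + 4·13 + 27)/6 = 90/6 = 15; σ²_A = ((27−11)/6)² = 7.111
te_B = (1 + 4·2 + 9)/6 = 18/6 = 3; σ²_B = ((9−1)/6)² = 1.778
te_C = (12 + 4·13 + 26)/6 = 90/6 = 15; σ²_C = ((26−12)/6)² = 5.444
te_D = (3 + 4·8 + 13)/6 = 48/6 = 8; σ²_D = ((13−3)/6)² = 2.778

Forward pass:
ES_A = 0; EF_A = 15
ES_B = 15; EF_B = 15+3 = 18
ES_C = 15; EF_C = 15+15 = 30
ES_D = max(EF_B=18, EF_C=30) = 30; EF_D = 30+8 = 38
Expected project duration μ = 38 weeks. Critical path: A → C → D.

Variances on critical path: σ²_A=7.111, σ²_C=5.444, σ²_D=2.778.
Largest is σ²_A = 7.111.

A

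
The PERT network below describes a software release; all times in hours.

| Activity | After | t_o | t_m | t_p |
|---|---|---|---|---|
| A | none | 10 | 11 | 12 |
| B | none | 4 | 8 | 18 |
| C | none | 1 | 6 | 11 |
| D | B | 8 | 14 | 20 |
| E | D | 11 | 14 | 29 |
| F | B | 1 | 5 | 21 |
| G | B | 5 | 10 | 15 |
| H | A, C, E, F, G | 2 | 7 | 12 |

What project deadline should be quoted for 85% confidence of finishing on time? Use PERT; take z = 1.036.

te_A = (10 + 4·11 + 12)/6 = 66/6 = 11; σ²_A = ((12−10)/6)² = 0.111
te_B = (4 + 4·8 + 18)/6 = 54/6 = 9; σ²_B = ((18−4)/6)² = 5.444
te_C = (1 + 4·6 + 11)/6 = 36/6 = 6; σ²_C = ((11−1)/6)² = 2.778
te_D = (8 + 4·14 + 20)/6 = 84/6 = 14; σ²_D = ((20−8)/6)² = 4.000
te_E = (11 + 4·14 + 29)/6 = 96/6 = 16; σ²_E = ((29−11)/6)² = 9.000
te_F = (1 + 4·5 + 21)/6 = 42/6 = 7; σ²_F = ((21−1)/6)² = 11.111
te_G = (5 + 4·10 + 15)/6 = 60/6 = 10; σ²_G = ((15−5)/6)² = 2.778
te_H = (2 + 4·7 + 12)/6 = 42/6 = 7; σ²_H = ((12−2)/6)² = 2.778

Forward pass:
ES_A = 0; EF_A = 11
ES_B = 0; EF_B = 9
ES_C = 0; EF_C = 6
ES_D = 9; EF_D = 9+14 = 23
ES_E = 23; EF_E = 23+16 = 39
ES_F = 9; EF_F = 9+7 = 16
ES_G = 9; EF_G = 9+10 = 19
ES_H = max(EF_A=11, EF_C=6, EF_E=39, EF_F=16, EF_G=19) = 39; EF_H = 39+7 = 46
Expected project duration μ = 46 hours. Critical path: B → D → E → H.

Variance along critical path = 5.444 + 4.000 + 9.000 + 2.778 = 21.222; σ = 4.607 hours.
D = μ + z·σ = 46 + 1.036·4.607 = 50.8 hours

50.8 hours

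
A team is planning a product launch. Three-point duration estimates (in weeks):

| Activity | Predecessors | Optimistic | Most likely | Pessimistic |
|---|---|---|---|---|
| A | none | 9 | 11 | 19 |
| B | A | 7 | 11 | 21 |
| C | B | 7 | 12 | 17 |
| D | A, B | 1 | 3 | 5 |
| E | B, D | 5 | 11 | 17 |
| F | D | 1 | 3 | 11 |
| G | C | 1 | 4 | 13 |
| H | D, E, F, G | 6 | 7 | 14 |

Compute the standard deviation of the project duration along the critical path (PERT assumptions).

4.10 weeks

te_A = (9 + 4·11 + 19)/6 = 72/6 = 12; σ²_A = ((19−9)/6)² = 2.778
te_B = (7 + 4·11 + 21)/6 = 72/6 = 12; σ²_B = ((21−7)/6)² = 5.444
te_C = (7 + 4·12 + 17)/6 = 72/6 = 12; σ²_C = ((17−7)/6)² = 2.778
te_D = (1 + 4·3 + 5)/6 = 18/6 = 3; σ²_D = ((5−1)/6)² = 0.444
te_E = (5 + 4·11 + 17)/6 = 66/6 = 11; σ²_E = ((17−5)/6)² = 4.000
te_F = (1 + 4·3 + 11)/6 = 24/6 = 4; σ²_F = ((11−1)/6)² = 2.778
te_G = (1 + 4·4 + 13)/6 = 30/6 = 5; σ²_G = ((13−1)/6)² = 4.000
te_H = (6 + 4·7 + 14)/6 = 48/6 = 8; σ²_H = ((14−6)/6)² = 1.778

Forward pass:
ES_A = 0; EF_A = 12
ES_B = 12; EF_B = 12+12 = 24
ES_C = 24; EF_C = 24+12 = 36
ES_D = max(EF_A=12, EF_B=24) = 24; EF_D = 24+3 = 27
ES_E = max(EF_B=24, EF_D=27) = 27; EF_E = 27+11 = 38
ES_F = 27; EF_F = 27+4 = 31
ES_G = 36; EF_G = 36+5 = 41
ES_H = max(EF_D=27, EF_E=38, EF_F=31, EF_G=41) = 41; EF_H = 41+8 = 49
Expected project duration μ = 49 weeks. Critical path: A → B → C → G → H.

Variance along critical path = 2.778 + 5.444 + 2.778 + 4.000 + 1.778 = 16.778
σ = √16.778 = 4.096 weeks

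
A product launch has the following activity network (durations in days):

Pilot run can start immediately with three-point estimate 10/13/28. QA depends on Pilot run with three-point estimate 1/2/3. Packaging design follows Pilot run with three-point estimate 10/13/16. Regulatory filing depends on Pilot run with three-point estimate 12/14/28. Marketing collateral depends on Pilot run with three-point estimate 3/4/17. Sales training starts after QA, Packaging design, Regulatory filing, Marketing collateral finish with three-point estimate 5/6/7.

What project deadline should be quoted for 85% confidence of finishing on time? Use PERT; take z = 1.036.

41.2 days

te_Pilot run = (10 + 4·13 + 28)/6 = 90/6 = 15; σ²_Pilot run = ((28−10)/6)² = 9.000
te_QA = (1 + 4·2 + 3)/6 = 12/6 = 2; σ²_QA = ((3−1)/6)² = 0.111
te_Packaging design = (10 + 4·13 + 16)/6 = 78/6 = 13; σ²_Packaging design = ((16−10)/6)² = 1.000
te_Regulatory filing = (12 + 4·14 + 28)/6 = 96/6 = 16; σ²_Regulatory filing = ((28−12)/6)² = 7.111
te_Marketing collateral = (3 + 4·4 + 17)/6 = 36/6 = 6; σ²_Marketing collateral = ((17−3)/6)² = 5.444
te_Sales training = (5 + 4·6 + 7)/6 = 36/6 = 6; σ²_Sales training = ((7−5)/6)² = 0.111

Forward pass:
ES_Pilot run = 0; EF_Pilot run = 15
ES_QA = 15; EF_QA = 15+2 = 17
ES_Packaging design = 15; EF_Packaging design = 15+13 = 28
ES_Regulatory filing = 15; EF_Regulatory filing = 15+16 = 31
ES_Marketing collateral = 15; EF_Marketing collateral = 15+6 = 21
ES_Sales training = max(EF_QA=17, EF_Packaging design=28, EF_Regulatory filing=31, EF_Marketing collateral=21) = 31; EF_Sales training = 31+6 = 37
Expected project duration μ = 37 days. Critical path: Pilot run → Regulatory filing → Sales training.

Variance along critical path = 9.000 + 7.111 + 0.111 = 16.222; σ = 4.028 days.
D = μ + z·σ = 37 + 1.036·4.028 = 41.2 days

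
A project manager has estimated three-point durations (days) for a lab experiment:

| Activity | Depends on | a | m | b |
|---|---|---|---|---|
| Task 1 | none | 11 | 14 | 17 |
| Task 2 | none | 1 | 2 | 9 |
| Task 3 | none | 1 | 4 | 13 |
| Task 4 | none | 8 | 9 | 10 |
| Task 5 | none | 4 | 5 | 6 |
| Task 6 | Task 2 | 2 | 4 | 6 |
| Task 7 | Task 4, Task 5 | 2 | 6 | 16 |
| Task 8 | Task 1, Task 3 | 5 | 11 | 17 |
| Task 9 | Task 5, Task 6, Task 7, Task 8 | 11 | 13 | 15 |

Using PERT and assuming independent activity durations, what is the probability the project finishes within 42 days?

0.957

te_Task 1 = (11 + 4·14 + 17)/6 = 84/6 = 14; σ²_Task 1 = ((17−11)/6)² = 1.000
te_Task 2 = (1 + 4·2 + 9)/6 = 18/6 = 3; σ²_Task 2 = ((9−1)/6)² = 1.778
te_Task 3 = (1 + 4·4 + 13)/6 = 30/6 = 5; σ²_Task 3 = ((13−1)/6)² = 4.000
te_Task 4 = (8 + 4·9 + 10)/6 = 54/6 = 9; σ²_Task 4 = ((10−8)/6)² = 0.111
te_Task 5 = (4 + 4·5 + 6)/6 = 30/6 = 5; σ²_Task 5 = ((6−4)/6)² = 0.111
te_Task 6 = (2 + 4·4 + 6)/6 = 24/6 = 4; σ²_Task 6 = ((6−2)/6)² = 0.444
te_Task 7 = (2 + 4·6 + 16)/6 = 42/6 = 7; σ²_Task 7 = ((16−2)/6)² = 5.444
te_Task 8 = (5 + 4·11 + 17)/6 = 66/6 = 11; σ²_Task 8 = ((17−5)/6)² = 4.000
te_Task 9 = (11 + 4·13 + 15)/6 = 78/6 = 13; σ²_Task 9 = ((15−11)/6)² = 0.444

Forward pass:
ES_Task 1 = 0; EF_Task 1 = 14
ES_Task 2 = 0; EF_Task 2 = 3
ES_Task 3 = 0; EF_Task 3 = 5
ES_Task 4 = 0; EF_Task 4 = 9
ES_Task 5 = 0; EF_Task 5 = 5
ES_Task 6 = 3; EF_Task 6 = 3+4 = 7
ES_Task 7 = max(EF_Task 4=9, EF_Task 5=5) = 9; EF_Task 7 = 9+7 = 16
ES_Task 8 = max(EF_Task 1=14, EF_Task 3=5) = 14; EF_Task 8 = 14+11 = 25
ES_Task 9 = max(EF_Task 5=5, EF_Task 6=7, EF_Task 7=16, EF_Task 8=25) = 25; EF_Task 9 = 25+13 = 38
Expected project duration μ = 38 days. Critical path: Task 1 → Task 8 → Task 9.

Variance along critical path = 1.000 + 4.000 + 0.444 = 5.444; σ = √5.444 = 2.333 days.
Z = (42 − 38) / 2.333 = 1.714
P(T ≤ 42) = Φ(1.714) ≈ 0.957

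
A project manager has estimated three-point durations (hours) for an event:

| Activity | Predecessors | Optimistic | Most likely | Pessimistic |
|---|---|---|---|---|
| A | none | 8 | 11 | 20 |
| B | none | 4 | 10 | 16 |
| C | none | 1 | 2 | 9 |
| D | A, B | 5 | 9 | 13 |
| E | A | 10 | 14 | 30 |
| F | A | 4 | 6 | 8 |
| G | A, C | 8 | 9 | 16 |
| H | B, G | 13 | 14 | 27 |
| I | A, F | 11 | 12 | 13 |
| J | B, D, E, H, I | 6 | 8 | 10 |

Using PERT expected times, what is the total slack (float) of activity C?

te_A = (8 + 4·11 + 20)/6 = 72/6 = 12
te_B = (4 + 4·10 + 16)/6 = 60/6 = 10
te_C = (1 + 4·2 + 9)/6 = 18/6 = 3
te_D = (5 + 4·9 + 13)/6 = 54/6 = 9
te_E = (10 + 4·14 + 30)/6 = 96/6 = 16
te_F = (4 + 4·6 + 8)/6 = 36/6 = 6
te_G = (8 + 4·9 + 16)/6 = 60/6 = 10
te_H = (13 + 4·14 + 27)/6 = 96/6 = 16
te_I = (11 + 4·12 + 13)/6 = 72/6 = 12
te_J = (6 + 4·8 + 10)/6 = 48/6 = 8

Forward pass:
ES_A = 0; EF_A = 12
ES_B = 0; EF_B = 10
ES_C = 0; EF_C = 3
ES_D = max(EF_A=12, EF_B=10) = 12; EF_D = 12+9 = 21
ES_E = 12; EF_E = 12+16 = 28
ES_F = 12; EF_F = 12+6 = 18
ES_G = max(EF_A=12, EF_C=3) = 12; EF_G = 12+10 = 22
ES_H = max(EF_B=10, EF_G=22) = 22; EF_H = 22+16 = 38
ES_I = max(EF_A=12, EF_F=18) = 18; EF_I = 18+12 = 30
ES_J = max(EF_B=10, EF_D=21, EF_E=28, EF_H=38, EF_I=30) = 38; EF_J = 38+8 = 46
Expected project duration μ = 46 hours. Critical path: A → G → H → J.

Backward pass:
LF_J = 46; LS_J = 46−8 = 38
LF_I = LS_J = 38; LS_I = 38−12 = 26
LF_H = LS_J = 38; LS_H = 38−16 = 22
LF_G = LS_H = 22; LS_G = 22−10 = 12
LF_F = LS_I = 26; LS_F = 26−6 = 20
LF_E = LS_J = 38; LS_E = 38−16 = 22
LF_D = LS_J = 38; LS_D = 38−9 = 29
LF_C = LS_G = 12; LS_C = 12−3 = 9
LF_B = min(LS_D=29, LS_H=22, LS_J=38) = 22; LS_B = 22−10 = 12
LF_A = min(LS_D=29, LS_E=22, LS_F=20, LS_G=12, LS_I=26) = 12; LS_A = 12−12 = 0
Slack_C = LS_C − ES_C = 9 − 0 = 9

9 hours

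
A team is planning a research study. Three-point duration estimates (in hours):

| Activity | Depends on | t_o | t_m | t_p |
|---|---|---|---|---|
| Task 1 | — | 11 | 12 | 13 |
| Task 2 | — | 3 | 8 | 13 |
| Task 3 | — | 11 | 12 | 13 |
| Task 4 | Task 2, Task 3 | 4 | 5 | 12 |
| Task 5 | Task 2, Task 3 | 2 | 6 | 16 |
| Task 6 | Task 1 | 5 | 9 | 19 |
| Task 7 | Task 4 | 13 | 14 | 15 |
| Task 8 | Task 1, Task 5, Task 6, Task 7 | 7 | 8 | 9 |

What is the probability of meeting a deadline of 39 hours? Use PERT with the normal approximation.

te_Task 1 = (11 + 4·12 + 13)/6 = 72/6 = 12; σ²_Task 1 = ((13−11)/6)² = 0.111
te_Task 2 = (3 + 4·8 + 13)/6 = 48/6 = 8; σ²_Task 2 = ((13−3)/6)² = 2.778
te_Task 3 = (11 + 4·12 + 13)/6 = 72/6 = 12; σ²_Task 3 = ((13−11)/6)² = 0.111
te_Task 4 = (4 + 4·5 + 12)/6 = 36/6 = 6; σ²_Task 4 = ((12−4)/6)² = 1.778
te_Task 5 = (2 + 4·6 + 16)/6 = 42/6 = 7; σ²_Task 5 = ((16−2)/6)² = 5.444
te_Task 6 = (5 + 4·9 + 19)/6 = 60/6 = 10; σ²_Task 6 = ((19−5)/6)² = 5.444
te_Task 7 = (13 + 4·14 + 15)/6 = 84/6 = 14; σ²_Task 7 = ((15−13)/6)² = 0.111
te_Task 8 = (7 + 4·8 + 9)/6 = 48/6 = 8; σ²_Task 8 = ((9−7)/6)² = 0.111

Forward pass:
ES_Task 1 = 0; EF_Task 1 = 12
ES_Task 2 = 0; EF_Task 2 = 8
ES_Task 3 = 0; EF_Task 3 = 12
ES_Task 4 = max(EF_Task 2=8, EF_Task 3=12) = 12; EF_Task 4 = 12+6 = 18
ES_Task 5 = max(EF_Task 2=8, EF_Task 3=12) = 12; EF_Task 5 = 12+7 = 19
ES_Task 6 = 12; EF_Task 6 = 12+10 = 22
ES_Task 7 = 18; EF_Task 7 = 18+14 = 32
ES_Task 8 = max(EF_Task 1=12, EF_Task 5=19, EF_Task 6=22, EF_Task 7=32) = 32; EF_Task 8 = 32+8 = 40
Expected project duration μ = 40 hours. Critical path: Task 3 → Task 4 → Task 7 → Task 8.

Variance along critical path = 0.111 + 1.778 + 0.111 + 0.111 = 2.111; σ = √2.111 = 1.453 hours.
Z = (39 − 40) / 1.453 = -0.688
P(T ≤ 39) = Φ(-0.688) ≈ 0.246

0.246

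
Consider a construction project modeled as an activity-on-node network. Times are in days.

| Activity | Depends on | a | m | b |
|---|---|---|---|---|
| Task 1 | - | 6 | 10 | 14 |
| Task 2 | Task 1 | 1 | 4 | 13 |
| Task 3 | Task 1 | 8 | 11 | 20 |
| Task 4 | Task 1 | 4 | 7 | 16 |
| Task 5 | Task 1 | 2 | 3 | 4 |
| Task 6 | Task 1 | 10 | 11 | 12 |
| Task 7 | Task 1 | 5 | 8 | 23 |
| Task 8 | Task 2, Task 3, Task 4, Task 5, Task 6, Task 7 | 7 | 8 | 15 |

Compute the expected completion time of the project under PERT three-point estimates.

te_Task 1 = (6 + 4·10 + 14)/6 = 60/6 = 10
te_Task 2 = (1 + 4·4 + 13)/6 = 30/6 = 5
te_Task 3 = (8 + 4·11 + 20)/6 = 72/6 = 12
te_Task 4 = (4 + 4·7 + 16)/6 = 48/6 = 8
te_Task 5 = (2 + 4·3 + 4)/6 = 18/6 = 3
te_Task 6 = (10 + 4·11 + 12)/6 = 66/6 = 11
te_Task 7 = (5 + 4·8 + 23)/6 = 60/6 = 10
te_Task 8 = (7 + 4·8 + 15)/6 = 54/6 = 9

Forward pass:
ES_Task 1 = 0; EF_Task 1 = 10
ES_Task 2 = 10; EF_Task 2 = 10+5 = 15
ES_Task 3 = 10; EF_Task 3 = 10+12 = 22
ES_Task 4 = 10; EF_Task 4 = 10+8 = 18
ES_Task 5 = 10; EF_Task 5 = 10+3 = 13
ES_Task 6 = 10; EF_Task 6 = 10+11 = 21
ES_Task 7 = 10; EF_Task 7 = 10+10 = 20
ES_Task 8 = max(EF_Task 2=15, EF_Task 3=22, EF_Task 4=18, EF_Task 5=13, EF_Task 6=21, EF_Task 7=20) = 22; EF_Task 8 = 22+9 = 31
Expected project duration μ = 31 days. Critical path: Task 1 → Task 3 → Task 8.

31 days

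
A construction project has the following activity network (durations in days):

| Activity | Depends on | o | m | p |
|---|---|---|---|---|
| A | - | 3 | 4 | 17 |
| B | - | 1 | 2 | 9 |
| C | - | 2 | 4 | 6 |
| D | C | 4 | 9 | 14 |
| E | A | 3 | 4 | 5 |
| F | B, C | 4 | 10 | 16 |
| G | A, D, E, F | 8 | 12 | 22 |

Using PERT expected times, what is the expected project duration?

te_A = (3 + 4·4 + 17)/6 = 36/6 = 6
te_B = (1 + 4·2 + 9)/6 = 18/6 = 3
te_C = (2 + 4·4 + 6)/6 = 24/6 = 4
te_D = (4 + 4·9 + 14)/6 = 54/6 = 9
te_E = (3 + 4·4 + 5)/6 = 24/6 = 4
te_F = (4 + 4·10 + 16)/6 = 60/6 = 10
te_G = (8 + 4·12 + 22)/6 = 78/6 = 13

Forward pass:
ES_A = 0; EF_A = 6
ES_B = 0; EF_B = 3
ES_C = 0; EF_C = 4
ES_D = 4; EF_D = 4+9 = 13
ES_E = 6; EF_E = 6+4 = 10
ES_F = max(EF_B=3, EF_C=4) = 4; EF_F = 4+10 = 14
ES_G = max(EF_A=6, EF_D=13, EF_E=10, EF_F=14) = 14; EF_G = 14+13 = 27
Expected project duration μ = 27 days. Critical path: C → F → G.

27 days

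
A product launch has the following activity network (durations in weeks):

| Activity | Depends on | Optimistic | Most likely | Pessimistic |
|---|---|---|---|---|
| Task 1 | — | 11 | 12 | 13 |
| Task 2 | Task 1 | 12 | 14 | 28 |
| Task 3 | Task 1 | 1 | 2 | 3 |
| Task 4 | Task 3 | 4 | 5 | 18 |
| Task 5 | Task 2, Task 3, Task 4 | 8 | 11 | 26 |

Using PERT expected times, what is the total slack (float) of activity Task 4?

te_Task 1 = (11 + 4·12 + 13)/6 = 72/6 = 12
te_Task 2 = (12 + 4·14 + 28)/6 = 96/6 = 16
te_Task 3 = (1 + 4·2 + 3)/6 = 12/6 = 2
te_Task 4 = (4 + 4·5 + 18)/6 = 42/6 = 7
te_Task 5 = (8 + 4·11 + 26)/6 = 78/6 = 13

Forward pass:
ES_Task 1 = 0; EF_Task 1 = 12
ES_Task 2 = 12; EF_Task 2 = 12+16 = 28
ES_Task 3 = 12; EF_Task 3 = 12+2 = 14
ES_Task 4 = 14; EF_Task 4 = 14+7 = 21
ES_Task 5 = max(EF_Task 2=28, EF_Task 3=14, EF_Task 4=21) = 28; EF_Task 5 = 28+13 = 41
Expected project duration μ = 41 weeks. Critical path: Task 1 → Task 2 → Task 5.

Backward pass:
LF_Task 5 = 41; LS_Task 5 = 41−13 = 28
LF_Task 4 = LS_Task 5 = 28; LS_Task 4 = 28−7 = 21
LF_Task 3 = min(LS_Task 4=21, LS_Task 5=28) = 21; LS_Task 3 = 21−2 = 19
LF_Task 2 = LS_Task 5 = 28; LS_Task 2 = 28−16 = 12
LF_Task 1 = min(LS_Task 2=12, LS_Task 3=19) = 12; LS_Task 1 = 12−12 = 0
Slack_Task 4 = LS_Task 4 − ES_Task 4 = 21 − 14 = 7

7 weeks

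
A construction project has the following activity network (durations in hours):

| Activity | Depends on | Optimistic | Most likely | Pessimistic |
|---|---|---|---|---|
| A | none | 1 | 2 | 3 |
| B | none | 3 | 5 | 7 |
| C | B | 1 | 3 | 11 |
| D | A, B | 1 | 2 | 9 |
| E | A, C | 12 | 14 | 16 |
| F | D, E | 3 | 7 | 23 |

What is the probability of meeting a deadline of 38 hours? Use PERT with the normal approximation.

te_A = (1 + 4·2 + 3)/6 = 12/6 = 2; σ²_A = ((3−1)/6)² = 0.111
te_B = (3 + 4·5 + 7)/6 = 30/6 = 5; σ²_B = ((7−3)/6)² = 0.444
te_C = (1 + 4·3 + 11)/6 = 24/6 = 4; σ²_C = ((11−1)/6)² = 2.778
te_D = (1 + 4·2 + 9)/6 = 18/6 = 3; σ²_D = ((9−1)/6)² = 1.778
te_E = (12 + 4·14 + 16)/6 = 84/6 = 14; σ²_E = ((16−12)/6)² = 0.444
te_F = (3 + 4·7 + 23)/6 = 54/6 = 9; σ²_F = ((23−3)/6)² = 11.111

Forward pass:
ES_A = 0; EF_A = 2
ES_B = 0; EF_B = 5
ES_C = 5; EF_C = 5+4 = 9
ES_D = max(EF_A=2, EF_B=5) = 5; EF_D = 5+3 = 8
ES_E = max(EF_A=2, EF_C=9) = 9; EF_E = 9+14 = 23
ES_F = max(EF_D=8, EF_E=23) = 23; EF_F = 23+9 = 32
Expected project duration μ = 32 hours. Critical path: B → C → E → F.

Variance along critical path = 0.444 + 2.778 + 0.444 + 11.111 = 14.778; σ = √14.778 = 3.844 hours.
Z = (38 − 32) / 3.844 = 1.561
P(T ≤ 38) = Φ(1.561) ≈ 0.941

0.941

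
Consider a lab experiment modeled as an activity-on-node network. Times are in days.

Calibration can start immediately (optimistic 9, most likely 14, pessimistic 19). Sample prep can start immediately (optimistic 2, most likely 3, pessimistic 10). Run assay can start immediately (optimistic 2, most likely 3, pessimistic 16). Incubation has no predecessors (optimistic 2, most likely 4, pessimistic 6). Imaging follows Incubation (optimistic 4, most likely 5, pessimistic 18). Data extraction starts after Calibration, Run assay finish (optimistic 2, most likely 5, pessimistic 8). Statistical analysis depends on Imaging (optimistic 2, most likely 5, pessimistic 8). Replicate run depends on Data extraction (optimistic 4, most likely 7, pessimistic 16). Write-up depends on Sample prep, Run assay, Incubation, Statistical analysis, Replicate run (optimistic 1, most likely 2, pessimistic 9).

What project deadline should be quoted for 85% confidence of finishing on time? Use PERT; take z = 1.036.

33.2 days

te_Calibration = (9 + 4·14 + 19)/6 = 84/6 = 14; σ²_Calibration = ((19−9)/6)² = 2.778
te_Sample prep = (2 + 4·3 + 10)/6 = 24/6 = 4; σ²_Sample prep = ((10−2)/6)² = 1.778
te_Run assay = (2 + 4·3 + 16)/6 = 30/6 = 5; σ²_Run assay = ((16−2)/6)² = 5.444
te_Incubation = (2 + 4·4 + 6)/6 = 24/6 = 4; σ²_Incubation = ((6−2)/6)² = 0.444
te_Imaging = (4 + 4·5 + 18)/6 = 42/6 = 7; σ²_Imaging = ((18−4)/6)² = 5.444
te_Data extraction = (2 + 4·5 + 8)/6 = 30/6 = 5; σ²_Data extraction = ((8−2)/6)² = 1.000
te_Statistical analysis = (2 + 4·5 + 8)/6 = 30/6 = 5; σ²_Statistical analysis = ((8−2)/6)² = 1.000
te_Replicate run = (4 + 4·7 + 16)/6 = 48/6 = 8; σ²_Replicate run = ((16−4)/6)² = 4.000
te_Write-up = (1 + 4·2 + 9)/6 = 18/6 = 3; σ²_Write-up = ((9−1)/6)² = 1.778

Forward pass:
ES_Calibration = 0; EF_Calibration = 14
ES_Sample prep = 0; EF_Sample prep = 4
ES_Run assay = 0; EF_Run assay = 5
ES_Incubation = 0; EF_Incubation = 4
ES_Imaging = 4; EF_Imaging = 4+7 = 11
ES_Data extraction = max(EF_Calibration=14, EF_Run assay=5) = 14; EF_Data extraction = 14+5 = 19
ES_Statistical analysis = 11; EF_Statistical analysis = 11+5 = 16
ES_Replicate run = 19; EF_Replicate run = 19+8 = 27
ES_Write-up = max(EF_Sample prep=4, EF_Run assay=5, EF_Incubation=4, EF_Statistical analysis=16, EF_Replicate run=27) = 27; EF_Write-up = 27+3 = 30
Expected project duration μ = 30 days. Critical path: Calibration → Data extraction → Replicate run → Write-up.

Variance along critical path = 2.778 + 1.000 + 4.000 + 1.778 = 9.556; σ = 3.091 days.
D = μ + z·σ = 30 + 1.036·3.091 = 33.2 days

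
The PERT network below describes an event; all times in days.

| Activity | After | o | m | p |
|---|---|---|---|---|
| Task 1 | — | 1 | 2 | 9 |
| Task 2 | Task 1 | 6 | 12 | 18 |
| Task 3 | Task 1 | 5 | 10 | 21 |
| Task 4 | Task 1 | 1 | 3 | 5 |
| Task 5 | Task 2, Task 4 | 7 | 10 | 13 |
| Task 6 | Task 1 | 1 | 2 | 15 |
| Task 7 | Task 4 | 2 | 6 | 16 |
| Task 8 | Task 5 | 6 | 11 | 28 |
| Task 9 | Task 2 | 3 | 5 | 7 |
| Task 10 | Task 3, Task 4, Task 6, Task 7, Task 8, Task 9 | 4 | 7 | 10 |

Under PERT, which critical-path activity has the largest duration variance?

te_Task 1 = (1 + 4·2 + 9)/6 = 18/6 = 3; σ²_Task 1 = ((9−1)/6)² = 1.778
te_Task 2 = (6 + 4·12 + 18)/6 = 72/6 = 12; σ²_Task 2 = ((18−6)/6)² = 4.000
te_Task 3 = (5 + 4·10 + 21)/6 = 66/6 = 11; σ²_Task 3 = ((21−5)/6)² = 7.111
te_Task 4 = (1 + 4·3 + 5)/6 = 18/6 = 3; σ²_Task 4 = ((5−1)/6)² = 0.444
te_Task 5 = (7 + 4·10 + 13)/6 = 60/6 = 10; σ²_Task 5 = ((13−7)/6)² = 1.000
te_Task 6 = (1 + 4·2 + 15)/6 = 24/6 = 4; σ²_Task 6 = ((15−1)/6)² = 5.444
te_Task 7 = (2 + 4·6 + 16)/6 = 42/6 = 7; σ²_Task 7 = ((16−2)/6)² = 5.444
te_Task 8 = (6 + 4·11 + 28)/6 = 78/6 = 13; σ²_Task 8 = ((28−6)/6)² = 13.444
te_Task 9 = (3 + 4·5 + 7)/6 = 30/6 = 5; σ²_Task 9 = ((7−3)/6)² = 0.444
te_Task 10 = (4 + 4·7 + 10)/6 = 42/6 = 7; σ²_Task 10 = ((10−4)/6)² = 1.000

Forward pass:
ES_Task 1 = 0; EF_Task 1 = 3
ES_Task 2 = 3; EF_Task 2 = 3+12 = 15
ES_Task 3 = 3; EF_Task 3 = 3+11 = 14
ES_Task 4 = 3; EF_Task 4 = 3+3 = 6
ES_Task 5 = max(EF_Task 2=15, EF_Task 4=6) = 15; EF_Task 5 = 15+10 = 25
ES_Task 6 = 3; EF_Task 6 = 3+4 = 7
ES_Task 7 = 6; EF_Task 7 = 6+7 = 13
ES_Task 8 = 25; EF_Task 8 = 25+13 = 38
ES_Task 9 = 15; EF_Task 9 = 15+5 = 20
ES_Task 10 = max(EF_Task 3=14, EF_Task 4=6, EF_Task 6=7, EF_Task 7=13, EF_Task 8=38, EF_Task 9=20) = 38; EF_Task 10 = 38+7 = 45
Expected project duration μ = 45 days. Critical path: Task 1 → Task 2 → Task 5 → Task 8 → Task 10.

Variances on critical path: σ²_Task 1=1.778, σ²_Task 2=4.000, σ²_Task 5=1.000, σ²_Task 8=13.444, σ²_Task 10=1.000.
Largest is σ²_Task 8 = 13.444.

Task 8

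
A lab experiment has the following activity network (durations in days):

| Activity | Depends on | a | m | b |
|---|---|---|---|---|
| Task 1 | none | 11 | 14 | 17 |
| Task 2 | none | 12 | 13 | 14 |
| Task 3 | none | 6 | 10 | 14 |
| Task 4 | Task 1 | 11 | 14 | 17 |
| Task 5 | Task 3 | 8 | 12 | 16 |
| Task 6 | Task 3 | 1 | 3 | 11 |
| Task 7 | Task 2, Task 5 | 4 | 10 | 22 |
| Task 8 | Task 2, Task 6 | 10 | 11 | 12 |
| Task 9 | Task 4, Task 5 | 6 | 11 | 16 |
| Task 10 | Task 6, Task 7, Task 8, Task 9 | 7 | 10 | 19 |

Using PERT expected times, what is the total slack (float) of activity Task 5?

te_Task 1 = (11 + 4·14 + 17)/6 = 84/6 = 14
te_Task 2 = (12 + 4·13 + 14)/6 = 78/6 = 13
te_Task 3 = (6 + 4·10 + 14)/6 = 60/6 = 10
te_Task 4 = (11 + 4·14 + 17)/6 = 84/6 = 14
te_Task 5 = (8 + 4·12 + 16)/6 = 72/6 = 12
te_Task 6 = (1 + 4·3 + 11)/6 = 24/6 = 4
te_Task 7 = (4 + 4·10 + 22)/6 = 66/6 = 11
te_Task 8 = (10 + 4·11 + 12)/6 = 66/6 = 11
te_Task 9 = (6 + 4·11 + 16)/6 = 66/6 = 11
te_Task 10 = (7 + 4·10 + 19)/6 = 66/6 = 11

Forward pass:
ES_Task 1 = 0; EF_Task 1 = 14
ES_Task 2 = 0; EF_Task 2 = 13
ES_Task 3 = 0; EF_Task 3 = 10
ES_Task 4 = 14; EF_Task 4 = 14+14 = 28
ES_Task 5 = 10; EF_Task 5 = 10+12 = 22
ES_Task 6 = 10; EF_Task 6 = 10+4 = 14
ES_Task 7 = max(EF_Task 2=13, EF_Task 5=22) = 22; EF_Task 7 = 22+11 = 33
ES_Task 8 = max(EF_Task 2=13, EF_Task 6=14) = 14; EF_Task 8 = 14+11 = 25
ES_Task 9 = max(EF_Task 4=28, EF_Task 5=22) = 28; EF_Task 9 = 28+11 = 39
ES_Task 10 = max(EF_Task 6=14, EF_Task 7=33, EF_Task 8=25, EF_Task 9=39) = 39; EF_Task 10 = 39+11 = 50
Expected project duration μ = 50 days. Critical path: Task 1 → Task 4 → Task 9 → Task 10.

Backward pass:
LF_Task 10 = 50; LS_Task 10 = 50−11 = 39
LF_Task 9 = LS_Task 10 = 39; LS_Task 9 = 39−11 = 28
LF_Task 8 = LS_Task 10 = 39; LS_Task 8 = 39−11 = 28
LF_Task 7 = LS_Task 10 = 39; LS_Task 7 = 39−11 = 28
LF_Task 6 = min(LS_Task 8=28, LS_Task 10=39) = 28; LS_Task 6 = 28−4 = 24
LF_Task 5 = min(LS_Task 7=28, LS_Task 9=28) = 28; LS_Task 5 = 28−12 = 16
LF_Task 4 = LS_Task 9 = 28; LS_Task 4 = 28−14 = 14
LF_Task 3 = min(LS_Task 5=16, LS_Task 6=24) = 16; LS_Task 3 = 16−10 = 6
LF_Task 2 = min(LS_Task 7=28, LS_Task 8=28) = 28; LS_Task 2 = 28−13 = 15
LF_Task 1 = LS_Task 4 = 14; LS_Task 1 = 14−14 = 0
Slack_Task 5 = LS_Task 5 − ES_Task 5 = 16 − 10 = 6

6 days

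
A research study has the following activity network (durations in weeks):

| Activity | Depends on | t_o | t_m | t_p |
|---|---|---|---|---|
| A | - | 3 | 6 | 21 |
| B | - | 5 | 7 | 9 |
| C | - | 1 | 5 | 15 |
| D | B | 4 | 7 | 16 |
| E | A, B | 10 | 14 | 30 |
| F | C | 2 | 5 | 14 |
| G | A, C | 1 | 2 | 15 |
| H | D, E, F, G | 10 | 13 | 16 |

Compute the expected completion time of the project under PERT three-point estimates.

37 weeks

te_A = (3 + 4·6 + 21)/6 = 48/6 = 8
te_B = (5 + 4·7 + 9)/6 = 42/6 = 7
te_C = (1 + 4·5 + 15)/6 = 36/6 = 6
te_D = (4 + 4·7 + 16)/6 = 48/6 = 8
te_E = (10 + 4·14 + 30)/6 = 96/6 = 16
te_F = (2 + 4·5 + 14)/6 = 36/6 = 6
te_G = (1 + 4·2 + 15)/6 = 24/6 = 4
te_H = (10 + 4·13 + 16)/6 = 78/6 = 13

Forward pass:
ES_A = 0; EF_A = 8
ES_B = 0; EF_B = 7
ES_C = 0; EF_C = 6
ES_D = 7; EF_D = 7+8 = 15
ES_E = max(EF_A=8, EF_B=7) = 8; EF_E = 8+16 = 24
ES_F = 6; EF_F = 6+6 = 12
ES_G = max(EF_A=8, EF_C=6) = 8; EF_G = 8+4 = 12
ES_H = max(EF_D=15, EF_E=24, EF_F=12, EF_G=12) = 24; EF_H = 24+13 = 37
Expected project duration μ = 37 weeks. Critical path: A → E → H.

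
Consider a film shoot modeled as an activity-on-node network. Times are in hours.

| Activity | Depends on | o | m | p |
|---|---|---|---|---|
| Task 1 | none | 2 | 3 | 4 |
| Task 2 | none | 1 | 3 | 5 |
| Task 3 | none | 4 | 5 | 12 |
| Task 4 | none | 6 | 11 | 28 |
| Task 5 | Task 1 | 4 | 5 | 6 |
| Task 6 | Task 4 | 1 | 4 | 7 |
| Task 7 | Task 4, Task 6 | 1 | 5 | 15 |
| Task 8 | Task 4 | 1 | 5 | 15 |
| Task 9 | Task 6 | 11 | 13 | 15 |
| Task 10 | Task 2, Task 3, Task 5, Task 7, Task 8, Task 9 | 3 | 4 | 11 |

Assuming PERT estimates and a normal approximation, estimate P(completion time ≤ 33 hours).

te_Task 1 = (2 + 4·3 + 4)/6 = 18/6 = 3; σ²_Task 1 = ((4−2)/6)² = 0.111
te_Task 2 = (1 + 4·3 + 5)/6 = 18/6 = 3; σ²_Task 2 = ((5−1)/6)² = 0.444
te_Task 3 = (4 + 4·5 + 12)/6 = 36/6 = 6; σ²_Task 3 = ((12−4)/6)² = 1.778
te_Task 4 = (6 + 4·11 + 28)/6 = 78/6 = 13; σ²_Task 4 = ((28−6)/6)² = 13.444
te_Task 5 = (4 + 4·5 + 6)/6 = 30/6 = 5; σ²_Task 5 = ((6−4)/6)² = 0.111
te_Task 6 = (1 + 4·4 + 7)/6 = 24/6 = 4; σ²_Task 6 = ((7−1)/6)² = 1.000
te_Task 7 = (1 + 4·5 + 15)/6 = 36/6 = 6; σ²_Task 7 = ((15−1)/6)² = 5.444
te_Task 8 = (1 + 4·5 + 15)/6 = 36/6 = 6; σ²_Task 8 = ((15−1)/6)² = 5.444
te_Task 9 = (11 + 4·13 + 15)/6 = 78/6 = 13; σ²_Task 9 = ((15−11)/6)² = 0.444
te_Task 10 = (3 + 4·4 + 11)/6 = 30/6 = 5; σ²_Task 10 = ((11−3)/6)² = 1.778

Forward pass:
ES_Task 1 = 0; EF_Task 1 = 3
ES_Task 2 = 0; EF_Task 2 = 3
ES_Task 3 = 0; EF_Task 3 = 6
ES_Task 4 = 0; EF_Task 4 = 13
ES_Task 5 = 3; EF_Task 5 = 3+5 = 8
ES_Task 6 = 13; EF_Task 6 = 13+4 = 17
ES_Task 7 = max(EF_Task 4=13, EF_Task 6=17) = 17; EF_Task 7 = 17+6 = 23
ES_Task 8 = 13; EF_Task 8 = 13+6 = 19
ES_Task 9 = 17; EF_Task 9 = 17+13 = 30
ES_Task 10 = max(EF_Task 2=3, EF_Task 3=6, EF_Task 5=8, EF_Task 7=23, EF_Task 8=19, EF_Task 9=30) = 30; EF_Task 10 = 30+5 = 35
Expected project duration μ = 35 hours. Critical path: Task 4 → Task 6 → Task 9 → Task 10.

Variance along critical path = 13.444 + 1.000 + 0.444 + 1.778 = 16.667; σ = √16.667 = 4.082 hours.
Z = (33 − 35) / 4.082 = -0.490
P(T ≤ 33) = Φ(-0.490) ≈ 0.312

0.312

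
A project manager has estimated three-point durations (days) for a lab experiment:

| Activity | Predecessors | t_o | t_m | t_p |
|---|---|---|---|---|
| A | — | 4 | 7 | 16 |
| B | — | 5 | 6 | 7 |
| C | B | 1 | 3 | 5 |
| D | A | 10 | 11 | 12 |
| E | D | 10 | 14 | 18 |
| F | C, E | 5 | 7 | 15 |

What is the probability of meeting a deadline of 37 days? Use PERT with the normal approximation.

0.087

te_A = (4 + 4·7 + 16)/6 = 48/6 = 8; σ²_A = ((16−4)/6)² = 4.000
te_B = (5 + 4·6 + 7)/6 = 36/6 = 6; σ²_B = ((7−5)/6)² = 0.111
te_C = (1 + 4·3 + 5)/6 = 18/6 = 3; σ²_C = ((5−1)/6)² = 0.444
te_D = (10 + 4·11 + 12)/6 = 66/6 = 11; σ²_D = ((12−10)/6)² = 0.111
te_E = (10 + 4·14 + 18)/6 = 84/6 = 14; σ²_E = ((18−10)/6)² = 1.778
te_F = (5 + 4·7 + 15)/6 = 48/6 = 8; σ²_F = ((15−5)/6)² = 2.778

Forward pass:
ES_A = 0; EF_A = 8
ES_B = 0; EF_B = 6
ES_C = 6; EF_C = 6+3 = 9
ES_D = 8; EF_D = 8+11 = 19
ES_E = 19; EF_E = 19+14 = 33
ES_F = max(EF_C=9, EF_E=33) = 33; EF_F = 33+8 = 41
Expected project duration μ = 41 days. Critical path: A → D → E → F.

Variance along critical path = 4.000 + 0.111 + 1.778 + 2.778 = 8.667; σ = √8.667 = 2.944 days.
Z = (37 − 41) / 2.944 = -1.359
P(T ≤ 37) = Φ(-1.359) ≈ 0.087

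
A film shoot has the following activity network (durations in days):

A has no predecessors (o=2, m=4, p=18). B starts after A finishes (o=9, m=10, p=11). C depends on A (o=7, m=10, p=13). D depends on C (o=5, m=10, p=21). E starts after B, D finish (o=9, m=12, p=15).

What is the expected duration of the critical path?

39 days

te_A = (2 + 4·4 + 18)/6 = 36/6 = 6
te_B = (9 + 4·10 + 11)/6 = 60/6 = 10
te_C = (7 + 4·10 + 13)/6 = 60/6 = 10
te_D = (5 + 4·10 + 21)/6 = 66/6 = 11
te_E = (9 + 4·12 + 15)/6 = 72/6 = 12

Forward pass:
ES_A = 0; EF_A = 6
ES_B = 6; EF_B = 6+10 = 16
ES_C = 6; EF_C = 6+10 = 16
ES_D = 16; EF_D = 16+11 = 27
ES_E = max(EF_B=16, EF_D=27) = 27; EF_E = 27+12 = 39
Expected project duration μ = 39 days. Critical path: A → C → D → E.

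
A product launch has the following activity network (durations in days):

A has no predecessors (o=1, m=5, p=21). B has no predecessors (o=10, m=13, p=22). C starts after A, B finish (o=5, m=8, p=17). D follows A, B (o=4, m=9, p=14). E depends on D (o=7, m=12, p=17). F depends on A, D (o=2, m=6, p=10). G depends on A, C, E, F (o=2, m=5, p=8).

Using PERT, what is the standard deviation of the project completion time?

te_A = (1 + 4·5 + 21)/6 = 42/6 = 7; σ²_A = ((21−1)/6)² = 11.111
te_B = (10 + 4·13 + 22)/6 = 84/6 = 14; σ²_B = ((22−10)/6)² = 4.000
te_C = (5 + 4·8 + 17)/6 = 54/6 = 9; σ²_C = ((17−5)/6)² = 4.000
te_D = (4 + 4·9 + 14)/6 = 54/6 = 9; σ²_D = ((14−4)/6)² = 2.778
te_E = (7 + 4·12 + 17)/6 = 72/6 = 12; σ²_E = ((17−7)/6)² = 2.778
te_F = (2 + 4·6 + 10)/6 = 36/6 = 6; σ²_F = ((10−2)/6)² = 1.778
te_G = (2 + 4·5 + 8)/6 = 30/6 = 5; σ²_G = ((8−2)/6)² = 1.000

Forward pass:
ES_A = 0; EF_A = 7
ES_B = 0; EF_B = 14
ES_C = max(EF_A=7, EF_B=14) = 14; EF_C = 14+9 = 23
ES_D = max(EF_A=7, EF_B=14) = 14; EF_D = 14+9 = 23
ES_E = 23; EF_E = 23+12 = 35
ES_F = max(EF_A=7, EF_D=23) = 23; EF_F = 23+6 = 29
ES_G = max(EF_A=7, EF_C=23, EF_E=35, EF_F=29) = 35; EF_G = 35+5 = 40
Expected project duration μ = 40 days. Critical path: B → D → E → G.

Variance along critical path = 4.000 + 2.778 + 2.778 + 1.000 = 10.556
σ = √10.556 = 3.249 days

3.25 days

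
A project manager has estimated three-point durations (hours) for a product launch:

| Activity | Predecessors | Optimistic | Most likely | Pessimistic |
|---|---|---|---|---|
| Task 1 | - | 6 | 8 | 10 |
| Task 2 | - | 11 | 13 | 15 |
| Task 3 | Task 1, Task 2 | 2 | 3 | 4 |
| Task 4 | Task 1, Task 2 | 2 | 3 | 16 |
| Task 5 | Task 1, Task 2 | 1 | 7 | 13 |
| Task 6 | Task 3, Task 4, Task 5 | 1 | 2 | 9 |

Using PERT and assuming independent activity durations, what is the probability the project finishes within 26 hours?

0.885

te_Task 1 = (6 + 4·8 + 10)/6 = 48/6 = 8; σ²_Task 1 = ((10−6)/6)² = 0.444
te_Task 2 = (11 + 4·13 + 15)/6 = 78/6 = 13; σ²_Task 2 = ((15−11)/6)² = 0.444
te_Task 3 = (2 + 4·3 + 4)/6 = 18/6 = 3; σ²_Task 3 = ((4−2)/6)² = 0.111
te_Task 4 = (2 + 4·3 + 16)/6 = 30/6 = 5; σ²_Task 4 = ((16−2)/6)² = 5.444
te_Task 5 = (1 + 4·7 + 13)/6 = 42/6 = 7; σ²_Task 5 = ((13−1)/6)² = 4.000
te_Task 6 = (1 + 4·2 + 9)/6 = 18/6 = 3; σ²_Task 6 = ((9−1)/6)² = 1.778

Forward pass:
ES_Task 1 = 0; EF_Task 1 = 8
ES_Task 2 = 0; EF_Task 2 = 13
ES_Task 3 = max(EF_Task 1=8, EF_Task 2=13) = 13; EF_Task 3 = 13+3 = 16
ES_Task 4 = max(EF_Task 1=8, EF_Task 2=13) = 13; EF_Task 4 = 13+5 = 18
ES_Task 5 = max(EF_Task 1=8, EF_Task 2=13) = 13; EF_Task 5 = 13+7 = 20
ES_Task 6 = max(EF_Task 3=16, EF_Task 4=18, EF_Task 5=20) = 20; EF_Task 6 = 20+3 = 23
Expected project duration μ = 23 hours. Critical path: Task 2 → Task 5 → Task 6.

Variance along critical path = 0.444 + 4.000 + 1.778 = 6.222; σ = √6.222 = 2.494 hours.
Z = (26 − 23) / 2.494 = 1.203
P(T ≤ 26) = Φ(1.203) ≈ 0.885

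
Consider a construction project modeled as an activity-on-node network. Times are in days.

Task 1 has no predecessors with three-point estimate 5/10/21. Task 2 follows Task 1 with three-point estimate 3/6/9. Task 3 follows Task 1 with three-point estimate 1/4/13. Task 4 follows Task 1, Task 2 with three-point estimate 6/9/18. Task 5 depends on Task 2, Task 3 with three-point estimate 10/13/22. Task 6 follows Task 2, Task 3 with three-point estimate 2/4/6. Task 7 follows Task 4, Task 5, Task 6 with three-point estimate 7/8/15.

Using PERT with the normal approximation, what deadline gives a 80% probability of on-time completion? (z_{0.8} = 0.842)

43.1 days

te_Task 1 = (5 + 4·10 + 21)/6 = 66/6 = 11; σ²_Task 1 = ((21−5)/6)² = 7.111
te_Task 2 = (3 + 4·6 + 9)/6 = 36/6 = 6; σ²_Task 2 = ((9−3)/6)² = 1.000
te_Task 3 = (1 + 4·4 + 13)/6 = 30/6 = 5; σ²_Task 3 = ((13−1)/6)² = 4.000
te_Task 4 = (6 + 4·9 + 18)/6 = 60/6 = 10; σ²_Task 4 = ((18−6)/6)² = 4.000
te_Task 5 = (10 + 4·13 + 22)/6 = 84/6 = 14; σ²_Task 5 = ((22−10)/6)² = 4.000
te_Task 6 = (2 + 4·4 + 6)/6 = 24/6 = 4; σ²_Task 6 = ((6−2)/6)² = 0.444
te_Task 7 = (7 + 4·8 + 15)/6 = 54/6 = 9; σ²_Task 7 = ((15−7)/6)² = 1.778

Forward pass:
ES_Task 1 = 0; EF_Task 1 = 11
ES_Task 2 = 11; EF_Task 2 = 11+6 = 17
ES_Task 3 = 11; EF_Task 3 = 11+5 = 16
ES_Task 4 = max(EF_Task 1=11, EF_Task 2=17) = 17; EF_Task 4 = 17+10 = 27
ES_Task 5 = max(EF_Task 2=17, EF_Task 3=16) = 17; EF_Task 5 = 17+14 = 31
ES_Task 6 = max(EF_Task 2=17, EF_Task 3=16) = 17; EF_Task 6 = 17+4 = 21
ES_Task 7 = max(EF_Task 4=27, EF_Task 5=31, EF_Task 6=21) = 31; EF_Task 7 = 31+9 = 40
Expected project duration μ = 40 days. Critical path: Task 1 → Task 2 → Task 5 → Task 7.

Variance along critical path = 7.111 + 1.000 + 4.000 + 1.778 = 13.889; σ = 3.727 days.
D = μ + z·σ = 40 + 0.842·3.727 = 43.1 days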